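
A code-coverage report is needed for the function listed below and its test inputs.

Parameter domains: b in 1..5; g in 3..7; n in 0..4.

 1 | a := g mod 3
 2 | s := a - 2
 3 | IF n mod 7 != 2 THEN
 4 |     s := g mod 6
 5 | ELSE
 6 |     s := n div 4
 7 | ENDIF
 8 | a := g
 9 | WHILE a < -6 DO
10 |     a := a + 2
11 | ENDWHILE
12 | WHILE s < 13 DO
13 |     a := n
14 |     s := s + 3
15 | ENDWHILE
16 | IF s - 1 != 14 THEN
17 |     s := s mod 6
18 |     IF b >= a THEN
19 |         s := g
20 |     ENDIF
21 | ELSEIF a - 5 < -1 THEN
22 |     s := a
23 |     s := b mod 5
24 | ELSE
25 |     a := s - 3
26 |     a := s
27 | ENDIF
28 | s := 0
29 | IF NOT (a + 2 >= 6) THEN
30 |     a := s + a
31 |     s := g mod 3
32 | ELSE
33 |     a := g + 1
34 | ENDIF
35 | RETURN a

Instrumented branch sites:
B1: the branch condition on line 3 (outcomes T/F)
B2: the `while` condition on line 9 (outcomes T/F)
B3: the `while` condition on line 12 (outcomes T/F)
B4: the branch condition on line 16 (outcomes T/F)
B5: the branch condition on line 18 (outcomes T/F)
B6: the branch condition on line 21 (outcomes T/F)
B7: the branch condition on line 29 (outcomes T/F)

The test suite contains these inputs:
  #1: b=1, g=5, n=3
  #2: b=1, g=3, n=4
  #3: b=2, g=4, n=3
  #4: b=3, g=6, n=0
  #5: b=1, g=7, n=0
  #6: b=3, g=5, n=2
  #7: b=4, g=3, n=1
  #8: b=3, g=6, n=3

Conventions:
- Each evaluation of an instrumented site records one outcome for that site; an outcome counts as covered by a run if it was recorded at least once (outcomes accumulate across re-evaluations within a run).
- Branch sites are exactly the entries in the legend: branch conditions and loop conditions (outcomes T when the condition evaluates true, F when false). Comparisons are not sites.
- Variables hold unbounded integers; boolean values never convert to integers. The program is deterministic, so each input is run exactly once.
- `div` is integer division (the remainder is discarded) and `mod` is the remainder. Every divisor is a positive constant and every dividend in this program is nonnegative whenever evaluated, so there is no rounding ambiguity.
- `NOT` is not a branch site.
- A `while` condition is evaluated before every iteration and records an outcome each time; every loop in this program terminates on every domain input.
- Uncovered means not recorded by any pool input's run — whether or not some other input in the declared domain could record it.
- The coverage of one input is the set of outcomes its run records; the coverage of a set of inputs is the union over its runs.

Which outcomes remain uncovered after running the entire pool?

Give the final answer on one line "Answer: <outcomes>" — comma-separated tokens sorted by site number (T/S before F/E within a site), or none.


test 1 (b=1, g=5, n=3) hits B1=T, B2=F, B3=T, B3=F, B4=T, B5=F, B7=T
test 2 (b=1, g=3, n=4) hits B1=T, B2=F, B3=T, B3=F, B4=F, B6=F, B7=F
test 3 (b=2, g=4, n=3) hits B1=T, B2=F, B3=T, B3=F, B4=T, B5=F, B7=T
test 4 (b=3, g=6, n=0) hits B1=T, B2=F, B3=T, B3=F, B4=F, B6=T, B7=T
test 5 (b=1, g=7, n=0) hits B1=T, B2=F, B3=T, B3=F, B4=T, B5=T, B7=T
test 6 (b=3, g=5, n=2) hits B1=F, B2=F, B3=T, B3=F, B4=F, B6=T, B7=T
test 7 (b=4, g=3, n=1) hits B1=T, B2=F, B3=T, B3=F, B4=F, B6=T, B7=T
test 8 (b=3, g=6, n=3) hits B1=T, B2=F, B3=T, B3=F, B4=F, B6=T, B7=T
union over the pool: B1=T, B1=F, B2=F, B3=T, B3=F, B4=T, B4=F, B5=T, B5=F, B6=T, B6=F, B7=T, B7=F
uncovered (1 of 14): B2=T
Answer: B2=T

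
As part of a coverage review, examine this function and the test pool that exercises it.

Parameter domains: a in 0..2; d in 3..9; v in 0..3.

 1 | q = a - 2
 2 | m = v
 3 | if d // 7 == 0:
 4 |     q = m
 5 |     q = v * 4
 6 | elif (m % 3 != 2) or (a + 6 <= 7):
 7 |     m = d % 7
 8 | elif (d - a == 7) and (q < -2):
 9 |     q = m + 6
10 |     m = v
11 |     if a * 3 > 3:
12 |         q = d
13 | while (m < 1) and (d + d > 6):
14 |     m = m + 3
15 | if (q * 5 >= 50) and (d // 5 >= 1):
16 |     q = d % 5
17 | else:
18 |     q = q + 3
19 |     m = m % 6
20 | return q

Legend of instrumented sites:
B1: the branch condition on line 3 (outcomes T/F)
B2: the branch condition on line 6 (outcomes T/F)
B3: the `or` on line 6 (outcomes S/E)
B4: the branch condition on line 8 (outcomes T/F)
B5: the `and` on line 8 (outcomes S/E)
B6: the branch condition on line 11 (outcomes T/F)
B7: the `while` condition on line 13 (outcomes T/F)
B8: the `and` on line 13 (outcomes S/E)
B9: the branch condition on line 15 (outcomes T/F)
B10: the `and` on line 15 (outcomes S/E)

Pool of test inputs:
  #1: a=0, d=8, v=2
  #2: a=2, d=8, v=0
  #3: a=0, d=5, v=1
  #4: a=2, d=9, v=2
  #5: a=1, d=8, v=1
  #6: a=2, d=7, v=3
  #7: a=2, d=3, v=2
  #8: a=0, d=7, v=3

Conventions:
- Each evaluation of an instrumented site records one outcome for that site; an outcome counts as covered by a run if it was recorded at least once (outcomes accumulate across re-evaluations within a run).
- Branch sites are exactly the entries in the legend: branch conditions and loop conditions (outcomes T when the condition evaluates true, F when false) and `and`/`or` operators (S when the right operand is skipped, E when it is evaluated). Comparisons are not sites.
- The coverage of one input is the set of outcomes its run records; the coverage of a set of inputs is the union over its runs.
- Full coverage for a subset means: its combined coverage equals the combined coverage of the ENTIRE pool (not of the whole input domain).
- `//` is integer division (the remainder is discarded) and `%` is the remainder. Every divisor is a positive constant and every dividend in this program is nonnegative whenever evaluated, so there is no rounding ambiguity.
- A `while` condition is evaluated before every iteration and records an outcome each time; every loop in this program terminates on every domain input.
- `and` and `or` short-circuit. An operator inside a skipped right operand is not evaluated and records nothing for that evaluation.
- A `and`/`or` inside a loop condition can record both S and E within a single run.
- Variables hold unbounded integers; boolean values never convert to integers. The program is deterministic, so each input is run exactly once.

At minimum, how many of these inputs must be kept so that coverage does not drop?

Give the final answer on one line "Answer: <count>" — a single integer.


input #1 (a=0, d=8, v=2): events B1->F, B3->E, B2->T, B8->S, B7->F, B10->S, B9->F; covers B1=F, B2=T, B3=E, B7=F, B8=S, B9=F, B10=S
input #2 (a=2, d=8, v=0): events B1->F, B3->S, B2->T, B8->S, B7->F, B10->S, B9->F; covers B1=F, B2=T, B3=S, B7=F, B8=S, B9=F, B10=S
input #3 (a=0, d=5, v=1): events B1->T, B8->S, B7->F, B10->S, B9->F; covers B1=T, B7=F, B8=S, B9=F, B10=S
input #4 (a=2, d=9, v=2): events B1->F, B3->E, B2->F, B5->E, B4->F, B8->S, B7->F, B10->S, B9->F; covers B1=F, B2=F, B3=E, B4=F, B5=E, B7=F, B8=S, B9=F, B10=S
input #5 (a=1, d=8, v=1): events B1->F, B3->S, B2->T, B8->S, B7->F, B10->S, B9->F; covers B1=F, B2=T, B3=S, B7=F, B8=S, B9=F, B10=S
input #6 (a=2, d=7, v=3): events B1->F, B3->S, B2->T, B8->E, B7->T, B8->S, B7->F, B10->S, B9->F; covers B1=F, B2=T, B3=S, B7=T, B7=F, B8=S, B8=E, B9=F, B10=S
input #7 (a=2, d=3, v=2): events B1->T, B8->S, B7->F, B10->S, B9->F; covers B1=T, B7=F, B8=S, B9=F, B10=S
input #8 (a=0, d=7, v=3): events B1->F, B3->S, B2->T, B8->E, B7->T, B8->S, B7->F, B10->S, B9->F; covers B1=F, B2=T, B3=S, B7=T, B7=F, B8=S, B8=E, B9=F, B10=S
pool-wide coverage (14 outcomes): B1=T, B1=F, B2=T, B2=F, B3=S, B3=E, B4=F, B5=E, B7=T, B7=F, B8=S, B8=E, B9=F, B10=S
every size-1 subset falls short of the 14 outcomes (best: 9/14)
every size-2 subset falls short of the 14 outcomes (best: 13/14)
size 3: inputs {3, 4, 6} cover all 14 outcomes, and no lexicographically smaller subset of this size does
Answer: 3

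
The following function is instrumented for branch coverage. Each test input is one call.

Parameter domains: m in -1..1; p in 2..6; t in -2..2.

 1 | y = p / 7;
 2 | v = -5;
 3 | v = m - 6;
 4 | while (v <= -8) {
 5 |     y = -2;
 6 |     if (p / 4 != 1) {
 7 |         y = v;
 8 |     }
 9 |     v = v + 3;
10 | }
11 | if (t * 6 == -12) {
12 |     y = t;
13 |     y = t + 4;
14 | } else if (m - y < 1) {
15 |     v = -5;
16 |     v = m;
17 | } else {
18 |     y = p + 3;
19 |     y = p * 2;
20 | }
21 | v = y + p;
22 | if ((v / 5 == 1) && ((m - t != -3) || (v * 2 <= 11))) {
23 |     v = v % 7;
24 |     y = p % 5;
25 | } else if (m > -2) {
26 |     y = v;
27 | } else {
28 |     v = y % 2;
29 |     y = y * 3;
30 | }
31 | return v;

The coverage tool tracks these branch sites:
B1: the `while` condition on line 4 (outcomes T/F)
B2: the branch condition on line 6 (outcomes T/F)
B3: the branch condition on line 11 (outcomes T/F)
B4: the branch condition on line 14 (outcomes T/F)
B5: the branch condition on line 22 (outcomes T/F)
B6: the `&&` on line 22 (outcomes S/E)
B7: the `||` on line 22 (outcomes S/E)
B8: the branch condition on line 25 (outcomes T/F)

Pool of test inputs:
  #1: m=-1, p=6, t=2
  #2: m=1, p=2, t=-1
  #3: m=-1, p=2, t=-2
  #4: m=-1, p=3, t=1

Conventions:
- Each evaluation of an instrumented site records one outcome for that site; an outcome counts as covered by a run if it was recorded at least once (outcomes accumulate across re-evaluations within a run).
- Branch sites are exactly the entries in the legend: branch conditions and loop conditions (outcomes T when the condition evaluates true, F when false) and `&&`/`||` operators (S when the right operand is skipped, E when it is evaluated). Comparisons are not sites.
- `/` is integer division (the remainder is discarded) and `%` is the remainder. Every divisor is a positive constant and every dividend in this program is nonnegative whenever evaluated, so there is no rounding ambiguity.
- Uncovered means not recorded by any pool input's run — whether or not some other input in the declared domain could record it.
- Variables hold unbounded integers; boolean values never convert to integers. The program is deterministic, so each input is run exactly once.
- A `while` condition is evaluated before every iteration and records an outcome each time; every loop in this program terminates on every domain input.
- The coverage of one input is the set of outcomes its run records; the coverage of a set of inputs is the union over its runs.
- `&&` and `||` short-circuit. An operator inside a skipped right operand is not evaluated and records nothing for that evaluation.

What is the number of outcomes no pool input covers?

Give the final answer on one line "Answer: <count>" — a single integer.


test 1 (m=-1, p=6, t=2) fires B1->F, B3->F, B4->T, B6->E, B7->E, B5->F, B8->T; hits B1=F, B3=F, B4=T, B5=F, B6=E, B7=E, B8=T
test 2 (m=1, p=2, t=-1) fires B1->F, B3->F, B4->F, B6->E, B7->S, B5->T; hits B1=F, B3=F, B4=F, B5=T, B6=E, B7=S
test 3 (m=-1, p=2, t=-2) fires B1->F, B3->T, B6->S, B5->F, B8->T; hits B1=F, B3=T, B5=F, B6=S, B8=T
test 4 (m=-1, p=3, t=1) fires B1->F, B3->F, B4->T, B6->S, B5->F, B8->T; hits B1=F, B3=F, B4=T, B5=F, B6=S, B8=T
union over the pool: B1=F, B3=T, B3=F, B4=T, B4=F, B5=T, B5=F, B6=S, B6=E, B7=S, B7=E, B8=T
uncovered (4 of 16): B1=T, B2=T, B2=F, B8=F
Answer: 4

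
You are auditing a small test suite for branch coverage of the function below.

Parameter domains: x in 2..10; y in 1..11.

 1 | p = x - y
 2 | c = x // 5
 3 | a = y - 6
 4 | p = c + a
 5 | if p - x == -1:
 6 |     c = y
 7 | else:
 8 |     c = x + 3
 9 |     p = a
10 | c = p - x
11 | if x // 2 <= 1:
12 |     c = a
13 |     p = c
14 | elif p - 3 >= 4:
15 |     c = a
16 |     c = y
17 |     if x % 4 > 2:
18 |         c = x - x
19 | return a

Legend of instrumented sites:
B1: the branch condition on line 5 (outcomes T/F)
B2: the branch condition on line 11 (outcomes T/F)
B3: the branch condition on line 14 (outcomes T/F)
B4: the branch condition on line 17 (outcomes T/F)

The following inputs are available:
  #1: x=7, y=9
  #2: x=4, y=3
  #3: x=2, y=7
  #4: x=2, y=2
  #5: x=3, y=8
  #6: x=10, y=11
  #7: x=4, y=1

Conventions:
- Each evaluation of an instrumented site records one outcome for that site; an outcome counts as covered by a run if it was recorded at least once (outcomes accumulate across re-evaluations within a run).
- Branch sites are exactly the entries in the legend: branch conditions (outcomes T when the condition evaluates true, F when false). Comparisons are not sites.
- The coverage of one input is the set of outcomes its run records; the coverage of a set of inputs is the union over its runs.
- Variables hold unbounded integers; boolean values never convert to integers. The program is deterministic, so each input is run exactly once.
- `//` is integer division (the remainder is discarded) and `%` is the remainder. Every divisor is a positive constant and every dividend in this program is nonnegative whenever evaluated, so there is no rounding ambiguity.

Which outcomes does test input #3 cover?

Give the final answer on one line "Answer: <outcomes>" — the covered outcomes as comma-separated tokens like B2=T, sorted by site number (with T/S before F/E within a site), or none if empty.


Running input #3 (x=2, y=7), event by event:
  B1->T, B2->T
deduplicating events, the covered set is: B1=T, B2=T
Answer: B1=T, B2=T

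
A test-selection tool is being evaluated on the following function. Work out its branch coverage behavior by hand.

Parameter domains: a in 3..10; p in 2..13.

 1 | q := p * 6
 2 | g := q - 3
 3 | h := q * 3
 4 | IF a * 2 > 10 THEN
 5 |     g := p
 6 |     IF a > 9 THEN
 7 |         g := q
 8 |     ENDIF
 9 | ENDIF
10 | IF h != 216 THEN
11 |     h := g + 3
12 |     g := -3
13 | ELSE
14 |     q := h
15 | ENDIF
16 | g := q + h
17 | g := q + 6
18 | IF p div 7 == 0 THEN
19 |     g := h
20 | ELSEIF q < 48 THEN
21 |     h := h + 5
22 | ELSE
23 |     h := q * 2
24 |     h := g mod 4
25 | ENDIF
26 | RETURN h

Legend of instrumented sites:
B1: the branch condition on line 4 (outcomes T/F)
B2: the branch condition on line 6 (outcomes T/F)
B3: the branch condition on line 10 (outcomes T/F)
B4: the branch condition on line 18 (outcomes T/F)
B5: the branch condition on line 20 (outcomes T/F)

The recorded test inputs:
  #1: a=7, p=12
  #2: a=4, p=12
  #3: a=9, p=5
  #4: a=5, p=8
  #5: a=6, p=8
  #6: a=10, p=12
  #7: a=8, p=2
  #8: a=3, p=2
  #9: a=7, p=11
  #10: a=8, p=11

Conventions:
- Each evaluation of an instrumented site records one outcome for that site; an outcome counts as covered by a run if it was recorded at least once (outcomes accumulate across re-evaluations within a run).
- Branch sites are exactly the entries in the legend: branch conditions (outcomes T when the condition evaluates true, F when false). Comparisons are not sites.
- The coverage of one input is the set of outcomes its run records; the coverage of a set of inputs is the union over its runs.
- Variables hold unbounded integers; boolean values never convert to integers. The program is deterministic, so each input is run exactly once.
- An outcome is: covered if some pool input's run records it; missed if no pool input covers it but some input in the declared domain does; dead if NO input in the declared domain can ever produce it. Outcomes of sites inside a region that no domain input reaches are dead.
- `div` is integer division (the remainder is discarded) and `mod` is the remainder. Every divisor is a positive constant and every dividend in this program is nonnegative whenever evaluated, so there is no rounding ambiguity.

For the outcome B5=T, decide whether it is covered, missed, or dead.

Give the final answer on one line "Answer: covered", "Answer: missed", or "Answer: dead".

no pool input records B5=T
but domain input (a=3, p=7) does record it -> reachable, so missed

Answer: missed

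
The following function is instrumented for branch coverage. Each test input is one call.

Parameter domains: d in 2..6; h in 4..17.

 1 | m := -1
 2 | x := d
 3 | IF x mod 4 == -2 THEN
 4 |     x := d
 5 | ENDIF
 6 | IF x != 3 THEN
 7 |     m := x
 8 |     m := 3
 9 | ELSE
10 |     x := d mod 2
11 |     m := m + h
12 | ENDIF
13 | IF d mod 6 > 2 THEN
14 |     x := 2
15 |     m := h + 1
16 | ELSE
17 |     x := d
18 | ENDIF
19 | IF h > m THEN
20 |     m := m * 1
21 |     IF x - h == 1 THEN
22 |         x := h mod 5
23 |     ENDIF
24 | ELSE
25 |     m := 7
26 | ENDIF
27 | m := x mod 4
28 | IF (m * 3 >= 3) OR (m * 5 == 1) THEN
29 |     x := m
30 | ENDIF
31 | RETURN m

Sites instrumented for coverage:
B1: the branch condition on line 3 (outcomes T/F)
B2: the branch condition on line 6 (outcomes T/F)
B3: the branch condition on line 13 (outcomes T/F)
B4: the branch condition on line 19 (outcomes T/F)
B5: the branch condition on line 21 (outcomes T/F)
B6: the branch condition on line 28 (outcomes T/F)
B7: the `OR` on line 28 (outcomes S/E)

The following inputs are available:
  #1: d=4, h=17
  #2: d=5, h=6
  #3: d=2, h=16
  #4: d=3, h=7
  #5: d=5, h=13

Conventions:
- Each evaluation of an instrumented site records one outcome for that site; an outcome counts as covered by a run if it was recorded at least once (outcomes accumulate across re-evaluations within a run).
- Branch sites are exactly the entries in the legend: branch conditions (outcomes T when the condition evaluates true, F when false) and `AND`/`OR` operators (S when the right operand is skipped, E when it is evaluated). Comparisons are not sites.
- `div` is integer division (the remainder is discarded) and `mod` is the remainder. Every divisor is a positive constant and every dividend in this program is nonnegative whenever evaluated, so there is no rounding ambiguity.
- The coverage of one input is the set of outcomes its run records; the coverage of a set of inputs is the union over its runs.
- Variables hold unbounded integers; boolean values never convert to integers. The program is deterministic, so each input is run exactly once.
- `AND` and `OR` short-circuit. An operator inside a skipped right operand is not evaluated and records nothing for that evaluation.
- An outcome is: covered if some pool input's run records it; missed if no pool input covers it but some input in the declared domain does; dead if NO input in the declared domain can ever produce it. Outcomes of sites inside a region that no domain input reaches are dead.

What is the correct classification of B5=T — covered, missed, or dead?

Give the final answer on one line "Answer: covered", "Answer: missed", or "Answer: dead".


no pool input records B5=T
but domain input (d=6, h=5) does record it -> reachable, so missed
Answer: missed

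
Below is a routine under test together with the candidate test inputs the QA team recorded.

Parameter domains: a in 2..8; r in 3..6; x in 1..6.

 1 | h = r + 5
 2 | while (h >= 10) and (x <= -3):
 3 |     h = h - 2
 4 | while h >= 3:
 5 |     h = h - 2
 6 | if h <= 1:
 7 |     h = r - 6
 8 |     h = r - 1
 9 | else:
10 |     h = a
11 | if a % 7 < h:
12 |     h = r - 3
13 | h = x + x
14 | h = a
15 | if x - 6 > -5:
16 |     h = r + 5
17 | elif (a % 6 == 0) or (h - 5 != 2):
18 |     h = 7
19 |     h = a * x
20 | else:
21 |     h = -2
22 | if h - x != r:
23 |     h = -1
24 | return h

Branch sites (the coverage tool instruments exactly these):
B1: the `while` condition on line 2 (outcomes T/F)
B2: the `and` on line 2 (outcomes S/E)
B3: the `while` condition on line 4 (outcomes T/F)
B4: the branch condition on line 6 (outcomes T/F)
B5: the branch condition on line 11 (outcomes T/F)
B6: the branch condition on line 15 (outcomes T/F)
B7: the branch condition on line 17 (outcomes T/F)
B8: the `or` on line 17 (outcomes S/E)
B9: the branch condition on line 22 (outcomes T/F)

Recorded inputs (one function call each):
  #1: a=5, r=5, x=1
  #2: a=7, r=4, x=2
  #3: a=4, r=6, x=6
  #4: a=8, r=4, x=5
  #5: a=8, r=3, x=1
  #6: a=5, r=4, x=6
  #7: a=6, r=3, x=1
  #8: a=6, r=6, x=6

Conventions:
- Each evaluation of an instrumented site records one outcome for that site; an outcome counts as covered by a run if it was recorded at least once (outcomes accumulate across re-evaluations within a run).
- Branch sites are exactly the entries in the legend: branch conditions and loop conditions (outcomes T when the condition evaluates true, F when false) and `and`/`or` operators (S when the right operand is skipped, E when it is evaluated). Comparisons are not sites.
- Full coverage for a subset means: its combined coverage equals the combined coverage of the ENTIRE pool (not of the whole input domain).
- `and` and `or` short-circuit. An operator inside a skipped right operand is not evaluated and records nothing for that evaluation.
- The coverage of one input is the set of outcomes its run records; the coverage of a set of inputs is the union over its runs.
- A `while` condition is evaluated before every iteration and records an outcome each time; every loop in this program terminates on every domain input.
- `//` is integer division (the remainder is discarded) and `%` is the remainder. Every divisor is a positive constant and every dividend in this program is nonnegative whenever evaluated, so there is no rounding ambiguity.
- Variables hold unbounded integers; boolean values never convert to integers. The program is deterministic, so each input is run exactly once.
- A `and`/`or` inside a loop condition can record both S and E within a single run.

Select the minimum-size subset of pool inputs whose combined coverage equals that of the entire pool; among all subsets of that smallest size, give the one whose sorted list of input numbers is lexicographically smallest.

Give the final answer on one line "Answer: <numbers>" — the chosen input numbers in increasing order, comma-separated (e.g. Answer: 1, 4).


run #1 (a=5, r=5, x=1) records B1=F, B2=E, B3=T, B3=F, B4=F, B5=F, B6=F, B7=T, B8=E, B9=T
run #2 (a=7, r=4, x=2) records B1=F, B2=S, B3=T, B3=F, B4=T, B5=T, B6=T, B9=T
run #3 (a=4, r=6, x=6) records B1=F, B2=E, B3=T, B3=F, B4=T, B5=T, B6=T, B9=T
run #4 (a=8, r=4, x=5) records B1=F, B2=S, B3=T, B3=F, B4=T, B5=T, B6=T, B9=F
run #5 (a=8, r=3, x=1) records B1=F, B2=S, B3=T, B3=F, B4=F, B5=T, B6=F, B7=T, B8=E, B9=T
run #6 (a=5, r=4, x=6) records B1=F, B2=S, B3=T, B3=F, B4=T, B5=F, B6=T, B9=T
run #7 (a=6, r=3, x=1) records B1=F, B2=S, B3=T, B3=F, B4=F, B5=F, B6=F, B7=T, B8=S, B9=T
run #8 (a=6, r=6, x=6) records B1=F, B2=E, B3=T, B3=F, B4=T, B5=F, B6=T, B9=T
the full pool covers 16 outcomes: B1=F, B2=S, B2=E, B3=T, B3=F, B4=T, B4=F, B5=T, B5=F, B6=T, B6=F, B7=T, B8=S, B8=E, B9=T, B9=F
size 1 is not enough: best union over all size-1 subsets is 10/16
size 2 is not enough: best union over all size-2 subsets is 15/16
the canonical winner is {1, 4, 7}: size 3, full 16-outcome coverage, earliest index list among size-3 covers
Answer: 1, 4, 7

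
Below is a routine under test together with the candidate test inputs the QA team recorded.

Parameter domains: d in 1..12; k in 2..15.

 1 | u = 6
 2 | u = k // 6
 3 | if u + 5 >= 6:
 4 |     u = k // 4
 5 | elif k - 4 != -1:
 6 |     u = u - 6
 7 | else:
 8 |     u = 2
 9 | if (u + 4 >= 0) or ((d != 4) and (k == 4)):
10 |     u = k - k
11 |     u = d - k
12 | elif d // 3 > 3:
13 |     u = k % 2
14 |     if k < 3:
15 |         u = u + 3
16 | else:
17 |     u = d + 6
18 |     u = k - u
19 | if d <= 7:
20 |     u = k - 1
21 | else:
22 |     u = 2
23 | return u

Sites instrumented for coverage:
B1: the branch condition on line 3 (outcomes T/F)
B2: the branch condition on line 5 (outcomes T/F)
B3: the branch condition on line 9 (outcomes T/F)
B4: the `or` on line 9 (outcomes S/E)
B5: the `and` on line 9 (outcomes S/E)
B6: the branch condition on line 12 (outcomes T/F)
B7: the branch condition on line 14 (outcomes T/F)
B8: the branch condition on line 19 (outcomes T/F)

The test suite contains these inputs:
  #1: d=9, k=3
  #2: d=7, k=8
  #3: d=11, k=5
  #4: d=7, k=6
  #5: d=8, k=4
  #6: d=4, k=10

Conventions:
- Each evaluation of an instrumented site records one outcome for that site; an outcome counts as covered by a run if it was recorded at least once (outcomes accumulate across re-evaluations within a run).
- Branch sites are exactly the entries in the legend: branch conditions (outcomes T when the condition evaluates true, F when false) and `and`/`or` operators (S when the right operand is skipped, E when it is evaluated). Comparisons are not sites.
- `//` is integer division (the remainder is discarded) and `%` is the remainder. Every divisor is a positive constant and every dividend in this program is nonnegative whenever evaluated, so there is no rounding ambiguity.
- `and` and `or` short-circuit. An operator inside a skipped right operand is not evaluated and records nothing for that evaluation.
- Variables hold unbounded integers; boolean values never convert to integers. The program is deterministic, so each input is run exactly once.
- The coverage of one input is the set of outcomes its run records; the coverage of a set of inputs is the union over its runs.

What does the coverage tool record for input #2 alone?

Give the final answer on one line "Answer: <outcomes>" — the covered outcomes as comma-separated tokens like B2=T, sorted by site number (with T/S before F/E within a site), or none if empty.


Running input #2 (d=7, k=8), event by event:
  B1->T, B4->S, B3->T, B8->T
deduplicating events, the covered set is: B1=T, B3=T, B4=S, B8=T
Answer: B1=T, B3=T, B4=S, B8=T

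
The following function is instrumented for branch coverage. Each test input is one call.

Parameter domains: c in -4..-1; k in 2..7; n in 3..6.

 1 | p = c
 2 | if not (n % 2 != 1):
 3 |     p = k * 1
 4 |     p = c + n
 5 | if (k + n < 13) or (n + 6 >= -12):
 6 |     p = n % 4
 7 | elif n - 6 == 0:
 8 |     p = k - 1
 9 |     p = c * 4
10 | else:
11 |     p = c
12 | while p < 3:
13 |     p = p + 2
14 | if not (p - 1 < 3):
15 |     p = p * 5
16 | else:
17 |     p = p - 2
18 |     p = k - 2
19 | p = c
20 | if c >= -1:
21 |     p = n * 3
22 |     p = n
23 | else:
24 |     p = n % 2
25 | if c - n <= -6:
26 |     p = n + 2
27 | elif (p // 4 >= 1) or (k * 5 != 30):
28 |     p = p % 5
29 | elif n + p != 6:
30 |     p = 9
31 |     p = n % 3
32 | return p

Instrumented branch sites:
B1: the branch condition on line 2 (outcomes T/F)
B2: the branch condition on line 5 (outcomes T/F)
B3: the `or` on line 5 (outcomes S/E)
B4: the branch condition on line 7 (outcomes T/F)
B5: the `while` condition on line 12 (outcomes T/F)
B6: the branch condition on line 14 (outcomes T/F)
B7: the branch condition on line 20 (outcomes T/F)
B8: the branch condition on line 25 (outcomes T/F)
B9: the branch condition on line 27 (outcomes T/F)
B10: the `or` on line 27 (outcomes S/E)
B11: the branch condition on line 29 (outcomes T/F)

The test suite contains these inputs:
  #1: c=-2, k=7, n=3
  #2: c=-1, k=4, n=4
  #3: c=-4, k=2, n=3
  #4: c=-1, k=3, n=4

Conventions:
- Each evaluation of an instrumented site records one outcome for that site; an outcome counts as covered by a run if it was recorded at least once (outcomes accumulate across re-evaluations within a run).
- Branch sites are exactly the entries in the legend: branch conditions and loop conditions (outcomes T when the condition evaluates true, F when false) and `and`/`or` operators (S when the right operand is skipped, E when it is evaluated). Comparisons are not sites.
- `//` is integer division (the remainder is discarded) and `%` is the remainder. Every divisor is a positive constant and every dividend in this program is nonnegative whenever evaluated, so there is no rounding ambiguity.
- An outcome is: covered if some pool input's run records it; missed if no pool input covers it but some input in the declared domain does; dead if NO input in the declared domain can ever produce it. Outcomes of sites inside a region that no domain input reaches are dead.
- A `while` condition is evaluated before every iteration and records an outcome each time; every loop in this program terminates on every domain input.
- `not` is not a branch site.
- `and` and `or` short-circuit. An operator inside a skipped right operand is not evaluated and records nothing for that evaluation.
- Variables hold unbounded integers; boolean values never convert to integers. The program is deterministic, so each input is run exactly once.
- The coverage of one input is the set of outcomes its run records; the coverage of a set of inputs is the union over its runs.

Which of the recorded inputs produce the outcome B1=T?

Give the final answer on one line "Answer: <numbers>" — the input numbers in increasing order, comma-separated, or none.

input #1 (c=-2, k=7, n=3): covers B1=T
input #2 (c=-1, k=4, n=4): misses B1=T
input #3 (c=-4, k=2, n=3): covers B1=T
input #4 (c=-1, k=3, n=4): misses B1=T

Answer: 1, 3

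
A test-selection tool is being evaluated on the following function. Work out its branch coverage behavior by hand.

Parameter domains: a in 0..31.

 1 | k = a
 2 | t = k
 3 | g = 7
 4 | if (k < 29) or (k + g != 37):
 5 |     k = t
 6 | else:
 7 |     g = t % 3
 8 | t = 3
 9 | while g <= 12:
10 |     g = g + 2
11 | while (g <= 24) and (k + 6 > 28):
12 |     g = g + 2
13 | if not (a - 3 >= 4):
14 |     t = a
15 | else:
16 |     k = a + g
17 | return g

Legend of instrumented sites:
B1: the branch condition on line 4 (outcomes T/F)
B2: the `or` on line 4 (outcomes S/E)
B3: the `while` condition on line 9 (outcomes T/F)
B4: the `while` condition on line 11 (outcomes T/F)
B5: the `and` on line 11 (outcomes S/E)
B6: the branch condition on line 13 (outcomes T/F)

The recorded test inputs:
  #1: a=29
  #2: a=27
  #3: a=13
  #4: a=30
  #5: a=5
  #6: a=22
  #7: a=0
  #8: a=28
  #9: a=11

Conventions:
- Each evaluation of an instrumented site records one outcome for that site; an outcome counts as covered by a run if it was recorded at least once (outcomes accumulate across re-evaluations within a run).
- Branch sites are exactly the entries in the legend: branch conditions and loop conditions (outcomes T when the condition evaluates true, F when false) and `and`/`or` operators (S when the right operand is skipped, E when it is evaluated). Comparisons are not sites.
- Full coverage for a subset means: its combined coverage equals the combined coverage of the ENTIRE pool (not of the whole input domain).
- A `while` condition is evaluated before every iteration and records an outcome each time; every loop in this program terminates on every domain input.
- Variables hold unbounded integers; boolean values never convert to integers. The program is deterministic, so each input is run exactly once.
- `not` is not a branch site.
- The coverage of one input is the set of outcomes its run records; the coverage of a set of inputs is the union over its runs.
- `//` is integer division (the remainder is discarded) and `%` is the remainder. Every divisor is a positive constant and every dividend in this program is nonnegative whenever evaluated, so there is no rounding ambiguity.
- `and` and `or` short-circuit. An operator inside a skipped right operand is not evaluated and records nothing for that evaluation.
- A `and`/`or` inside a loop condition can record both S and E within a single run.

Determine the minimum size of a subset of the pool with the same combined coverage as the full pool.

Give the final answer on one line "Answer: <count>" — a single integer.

input #1, a=29: events B2->E, B1->T, B3->T, B3->T, B3->T, B3->F, B5->E, B4->T, B5->E, B4->T, B5->E, B4->T, B5->E, B4->T, ...; outcomes B1=T, B2=E, B3=T, B3=F, B4=T, B4=F, B5=S, B5=E, B6=F
input #2, a=27: events B2->S, B1->T, B3->T, B3->T, B3->T, B3->F, B5->E, B4->T, B5->E, B4->T, B5->E, B4->T, B5->E, B4->T, ...; outcomes B1=T, B2=S, B3=T, B3=F, B4=T, B4=F, B5=S, B5=E, B6=F
input #3, a=13: events B2->S, B1->T, B3->T, B3->T, B3->T, B3->F, B5->E, B4->F, B6->F; outcomes B1=T, B2=S, B3=T, B3=F, B4=F, B5=E, B6=F
input #4, a=30: events B2->E, B1->F, B3->T, B3->T, B3->T, B3->T, B3->T, B3->T, B3->T, B3->F, B5->E, B4->T, B5->E, B4->T, ...; outcomes B1=F, B2=E, B3=T, B3=F, B4=T, B4=F, B5=S, B5=E, B6=F
input #5, a=5: events B2->S, B1->T, B3->T, B3->T, B3->T, B3->F, B5->E, B4->F, B6->T; outcomes B1=T, B2=S, B3=T, B3=F, B4=F, B5=E, B6=T
input #6, a=22: events B2->S, B1->T, B3->T, B3->T, B3->T, B3->F, B5->E, B4->F, B6->F; outcomes B1=T, B2=S, B3=T, B3=F, B4=F, B5=E, B6=F
input #7, a=0: events B2->S, B1->T, B3->T, B3->T, B3->T, B3->F, B5->E, B4->F, B6->T; outcomes B1=T, B2=S, B3=T, B3=F, B4=F, B5=E, B6=T
input #8, a=28: events B2->S, B1->T, B3->T, B3->T, B3->T, B3->F, B5->E, B4->T, B5->E, B4->T, B5->E, B4->T, B5->E, B4->T, ...; outcomes B1=T, B2=S, B3=T, B3=F, B4=T, B4=F, B5=S, B5=E, B6=F
input #9, a=11: events B2->S, B1->T, B3->T, B3->T, B3->T, B3->F, B5->E, B4->F, B6->F; outcomes B1=T, B2=S, B3=T, B3=F, B4=F, B5=E, B6=F
union over all inputs: B1=T, B1=F, B2=S, B2=E, B3=T, B3=F, B4=T, B4=F, B5=S, B5=E, B6=T, B6=F (12 outcomes)
every size-1 subset falls short of the 12 outcomes (best: 9/12)
the canonical winner is {4, 5}: size 2, full 12-outcome coverage, earliest index list among size-2 covers

Answer: 2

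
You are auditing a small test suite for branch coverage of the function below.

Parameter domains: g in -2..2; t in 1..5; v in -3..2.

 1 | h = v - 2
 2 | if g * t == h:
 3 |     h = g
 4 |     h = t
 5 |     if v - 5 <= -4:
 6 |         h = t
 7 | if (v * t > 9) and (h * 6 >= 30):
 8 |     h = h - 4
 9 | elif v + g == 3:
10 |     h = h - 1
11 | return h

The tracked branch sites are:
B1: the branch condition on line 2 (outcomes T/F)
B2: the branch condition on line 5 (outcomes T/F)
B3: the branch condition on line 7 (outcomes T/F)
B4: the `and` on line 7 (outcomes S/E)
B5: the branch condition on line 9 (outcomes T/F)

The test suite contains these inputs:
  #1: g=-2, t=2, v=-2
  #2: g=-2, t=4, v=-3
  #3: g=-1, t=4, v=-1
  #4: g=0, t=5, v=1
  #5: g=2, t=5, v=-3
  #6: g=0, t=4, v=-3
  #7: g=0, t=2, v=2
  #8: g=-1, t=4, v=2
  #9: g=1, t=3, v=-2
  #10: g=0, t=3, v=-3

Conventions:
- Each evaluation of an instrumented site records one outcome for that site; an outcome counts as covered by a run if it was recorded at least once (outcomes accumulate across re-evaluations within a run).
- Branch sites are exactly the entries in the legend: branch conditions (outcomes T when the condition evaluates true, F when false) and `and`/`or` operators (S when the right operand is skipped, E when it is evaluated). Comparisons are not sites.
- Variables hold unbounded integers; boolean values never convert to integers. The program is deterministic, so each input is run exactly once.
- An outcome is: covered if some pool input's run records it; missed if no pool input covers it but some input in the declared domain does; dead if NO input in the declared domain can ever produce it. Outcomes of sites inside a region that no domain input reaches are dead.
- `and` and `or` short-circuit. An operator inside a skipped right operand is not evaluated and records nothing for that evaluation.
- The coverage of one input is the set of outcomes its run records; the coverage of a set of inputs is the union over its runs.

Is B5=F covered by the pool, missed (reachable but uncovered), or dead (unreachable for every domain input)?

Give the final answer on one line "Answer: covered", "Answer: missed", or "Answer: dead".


B5=F is recorded by pool input(s) 1, 2, 3, 4, 5, 6, 7, 8, 9, 10 -> covered
Answer: covered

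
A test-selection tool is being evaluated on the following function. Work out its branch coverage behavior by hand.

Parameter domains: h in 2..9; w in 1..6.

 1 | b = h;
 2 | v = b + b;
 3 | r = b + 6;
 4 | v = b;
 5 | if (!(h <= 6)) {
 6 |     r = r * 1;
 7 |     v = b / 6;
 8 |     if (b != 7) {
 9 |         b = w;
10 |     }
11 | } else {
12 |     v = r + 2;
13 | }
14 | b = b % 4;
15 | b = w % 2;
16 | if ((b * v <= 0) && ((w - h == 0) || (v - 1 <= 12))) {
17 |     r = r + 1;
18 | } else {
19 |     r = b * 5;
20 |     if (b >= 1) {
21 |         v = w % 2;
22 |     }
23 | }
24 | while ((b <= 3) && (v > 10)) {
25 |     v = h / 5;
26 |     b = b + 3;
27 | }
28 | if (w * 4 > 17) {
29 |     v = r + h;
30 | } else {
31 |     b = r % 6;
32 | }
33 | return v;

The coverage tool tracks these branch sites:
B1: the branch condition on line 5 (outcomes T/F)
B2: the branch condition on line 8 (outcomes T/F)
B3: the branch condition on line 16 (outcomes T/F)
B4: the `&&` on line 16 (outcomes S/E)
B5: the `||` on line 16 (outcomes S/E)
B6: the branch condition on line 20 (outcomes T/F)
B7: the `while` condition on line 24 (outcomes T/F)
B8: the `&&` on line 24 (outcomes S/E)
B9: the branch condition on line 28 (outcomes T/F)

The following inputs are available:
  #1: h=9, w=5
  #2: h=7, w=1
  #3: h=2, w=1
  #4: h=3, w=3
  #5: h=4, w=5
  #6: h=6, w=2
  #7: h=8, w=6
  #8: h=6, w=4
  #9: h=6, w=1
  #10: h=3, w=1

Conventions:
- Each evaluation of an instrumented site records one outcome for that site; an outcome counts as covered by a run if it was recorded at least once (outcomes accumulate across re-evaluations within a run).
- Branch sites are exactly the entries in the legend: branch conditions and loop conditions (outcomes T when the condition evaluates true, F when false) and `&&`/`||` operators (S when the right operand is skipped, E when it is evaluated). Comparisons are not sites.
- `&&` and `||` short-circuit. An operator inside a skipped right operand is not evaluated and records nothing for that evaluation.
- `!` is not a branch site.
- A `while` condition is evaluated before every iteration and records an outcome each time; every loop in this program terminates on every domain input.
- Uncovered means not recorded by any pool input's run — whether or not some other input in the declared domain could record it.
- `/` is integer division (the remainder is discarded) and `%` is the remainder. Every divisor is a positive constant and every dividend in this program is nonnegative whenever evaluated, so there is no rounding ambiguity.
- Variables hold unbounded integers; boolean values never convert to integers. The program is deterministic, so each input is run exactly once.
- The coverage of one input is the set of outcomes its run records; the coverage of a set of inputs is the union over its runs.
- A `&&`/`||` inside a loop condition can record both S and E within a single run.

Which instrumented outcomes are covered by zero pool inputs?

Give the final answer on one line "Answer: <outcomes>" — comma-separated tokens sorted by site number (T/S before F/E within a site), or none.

run #1 (h=9, w=5) runs B1->T, B2->T, B4->S, B3->F, B6->T, B8->E, B7->F, B9->T; records B1=T, B2=T, B3=F, B4=S, B6=T, B7=F, B8=E, B9=T
run #2 (h=7, w=1) runs B1->T, B2->F, B4->S, B3->F, B6->T, B8->E, B7->F, B9->F; records B1=T, B2=F, B3=F, B4=S, B6=T, B7=F, B8=E, B9=F
run #3 (h=2, w=1) runs B1->F, B4->S, B3->F, B6->T, B8->E, B7->F, B9->F; records B1=F, B3=F, B4=S, B6=T, B7=F, B8=E, B9=F
run #4 (h=3, w=3) runs B1->F, B4->S, B3->F, B6->T, B8->E, B7->F, B9->F; records B1=F, B3=F, B4=S, B6=T, B7=F, B8=E, B9=F
run #5 (h=4, w=5) runs B1->F, B4->S, B3->F, B6->T, B8->E, B7->F, B9->T; records B1=F, B3=F, B4=S, B6=T, B7=F, B8=E, B9=T
run #6 (h=6, w=2) runs B1->F, B4->E, B5->E, B3->F, B6->F, B8->E, B7->T, B8->E, B7->F, B9->F; records B1=F, B3=F, B4=E, B5=E, B6=F, B7=T, B7=F, B8=E, B9=F
run #7 (h=8, w=6) runs B1->T, B2->T, B4->E, B5->E, B3->T, B8->E, B7->F, B9->T; records B1=T, B2=T, B3=T, B4=E, B5=E, B7=F, B8=E, B9=T
run #8 (h=6, w=4) runs B1->F, B4->E, B5->E, B3->F, B6->F, B8->E, B7->T, B8->E, B7->F, B9->F; records B1=F, B3=F, B4=E, B5=E, B6=F, B7=T, B7=F, B8=E, B9=F
run #9 (h=6, w=1) runs B1->F, B4->S, B3->F, B6->T, B8->E, B7->F, B9->F; records B1=F, B3=F, B4=S, B6=T, B7=F, B8=E, B9=F
run #10 (h=3, w=1) runs B1->F, B4->S, B3->F, B6->T, B8->E, B7->F, B9->F; records B1=F, B3=F, B4=S, B6=T, B7=F, B8=E, B9=F
union over the pool: B1=T, B1=F, B2=T, B2=F, B3=T, B3=F, B4=S, B4=E, B5=E, B6=T, B6=F, B7=T, B7=F, B8=E, B9=T, B9=F
uncovered (2 of 18): B5=S, B8=S

Answer: B5=S, B8=S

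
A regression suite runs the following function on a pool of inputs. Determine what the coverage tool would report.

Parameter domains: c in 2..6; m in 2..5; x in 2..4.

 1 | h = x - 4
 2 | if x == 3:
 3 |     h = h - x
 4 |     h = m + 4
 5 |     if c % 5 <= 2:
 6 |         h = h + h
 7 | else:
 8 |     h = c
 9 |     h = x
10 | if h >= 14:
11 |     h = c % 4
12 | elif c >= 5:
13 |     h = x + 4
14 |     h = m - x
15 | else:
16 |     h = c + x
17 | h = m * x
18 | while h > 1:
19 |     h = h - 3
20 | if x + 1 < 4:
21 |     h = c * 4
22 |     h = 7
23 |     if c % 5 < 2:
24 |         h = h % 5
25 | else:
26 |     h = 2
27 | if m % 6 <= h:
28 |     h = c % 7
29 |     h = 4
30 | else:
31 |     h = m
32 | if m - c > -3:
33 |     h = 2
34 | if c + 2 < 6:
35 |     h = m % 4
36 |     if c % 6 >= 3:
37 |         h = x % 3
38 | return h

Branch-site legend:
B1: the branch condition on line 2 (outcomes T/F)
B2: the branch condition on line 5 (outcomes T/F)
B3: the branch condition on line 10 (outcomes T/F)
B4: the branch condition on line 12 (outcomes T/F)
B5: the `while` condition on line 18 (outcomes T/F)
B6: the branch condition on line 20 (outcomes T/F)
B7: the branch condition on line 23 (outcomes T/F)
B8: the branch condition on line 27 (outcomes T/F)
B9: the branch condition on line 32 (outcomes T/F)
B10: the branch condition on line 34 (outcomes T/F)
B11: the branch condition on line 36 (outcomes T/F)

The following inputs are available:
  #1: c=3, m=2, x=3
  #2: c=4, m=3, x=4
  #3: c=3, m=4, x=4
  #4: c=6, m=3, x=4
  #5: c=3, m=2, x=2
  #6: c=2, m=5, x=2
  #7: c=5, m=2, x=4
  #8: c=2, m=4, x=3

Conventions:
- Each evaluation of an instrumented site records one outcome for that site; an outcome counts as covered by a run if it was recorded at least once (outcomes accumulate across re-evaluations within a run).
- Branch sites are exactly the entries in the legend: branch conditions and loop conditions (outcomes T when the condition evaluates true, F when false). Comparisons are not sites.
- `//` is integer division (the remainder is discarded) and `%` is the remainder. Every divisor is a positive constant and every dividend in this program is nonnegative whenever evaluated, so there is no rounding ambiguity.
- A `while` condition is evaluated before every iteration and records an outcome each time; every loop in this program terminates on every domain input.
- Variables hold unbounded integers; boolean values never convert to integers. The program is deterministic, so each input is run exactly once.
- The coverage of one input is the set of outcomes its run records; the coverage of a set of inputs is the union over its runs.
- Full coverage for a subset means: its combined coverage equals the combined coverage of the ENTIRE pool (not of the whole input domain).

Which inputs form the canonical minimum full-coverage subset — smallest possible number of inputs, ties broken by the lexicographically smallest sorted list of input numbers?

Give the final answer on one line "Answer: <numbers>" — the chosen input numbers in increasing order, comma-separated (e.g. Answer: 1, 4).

input #1, c=3, m=2, x=3: events B1->T, B2->F, B3->F, B4->F, B5->T, B5->T, B5->F, B6->F, B8->T, B9->T, B10->T, B11->T; outcomes B1=T, B2=F, B3=F, B4=F, B5=T, B5=F, B6=F, B8=T, B9=T, B10=T, B11=T
input #2, c=4, m=3, x=4: events B1->F, B3->F, B4->F, B5->T, B5->T, B5->T, B5->T, B5->F, B6->F, B8->F, B9->T, B10->F; outcomes B1=F, B3=F, B4=F, B5=T, B5=F, B6=F, B8=F, B9=T, B10=F
input #3, c=3, m=4, x=4: events B1->F, B3->F, B4->F, B5->T, B5->T, B5->T, B5->T, B5->T, B5->F, B6->F, B8->F, B9->T, B10->T, B11->T; outcomes B1=F, B3=F, B4=F, B5=T, B5=F, B6=F, B8=F, B9=T, B10=T, B11=T
input #4, c=6, m=3, x=4: events B1->F, B3->F, B4->T, B5->T, B5->T, B5->T, B5->T, B5->F, B6->F, B8->F, B9->F, B10->F; outcomes B1=F, B3=F, B4=T, B5=T, B5=F, B6=F, B8=F, B9=F, B10=F
input #5, c=3, m=2, x=2: events B1->F, B3->F, B4->F, B5->T, B5->F, B6->T, B7->F, B8->T, B9->T, B10->T, B11->T; outcomes B1=F, B3=F, B4=F, B5=T, B5=F, B6=T, B7=F, B8=T, B9=T, B10=T, B11=T
input #6, c=2, m=5, x=2: events B1->F, B3->F, B4->F, B5->T, B5->T, B5->T, B5->F, B6->T, B7->F, B8->T, B9->T, B10->T, B11->F; outcomes B1=F, B3=F, B4=F, B5=T, B5=F, B6=T, B7=F, B8=T, B9=T, B10=T, B11=F
input #7, c=5, m=2, x=4: events B1->F, B3->F, B4->T, B5->T, B5->T, B5->T, B5->F, B6->F, B8->T, B9->F, B10->F; outcomes B1=F, B3=F, B4=T, B5=T, B5=F, B6=F, B8=T, B9=F, B10=F
input #8, c=2, m=4, x=3: events B1->T, B2->T, B3->T, B5->T, B5->T, B5->T, B5->T, B5->F, B6->F, B8->F, B9->T, B10->T, B11->F; outcomes B1=T, B2=T, B3=T, B5=T, B5=F, B6=F, B8=F, B9=T, B10=T, B11=F
together the pool reaches 21 outcomes: B1=T, B1=F, B2=T, B2=F, B3=T, B3=F, B4=T, B4=F, B5=T, B5=F, B6=T, B6=F, B7=F, B8=T, B8=F, B9=T, B9=F, B10=T, B10=F, B11=T, B11=F
no size-1 subset reaches all 21 outcomes (best union: 11/21)
no size-2 subset reaches all 21 outcomes (best union: 17/21)
no size-3 subset reaches all 21 outcomes (best union: 20/21)
the canonical winner is {1, 4, 5, 8}: size 4, full 21-outcome coverage, earliest index list among size-4 covers

Answer: 1, 4, 5, 8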